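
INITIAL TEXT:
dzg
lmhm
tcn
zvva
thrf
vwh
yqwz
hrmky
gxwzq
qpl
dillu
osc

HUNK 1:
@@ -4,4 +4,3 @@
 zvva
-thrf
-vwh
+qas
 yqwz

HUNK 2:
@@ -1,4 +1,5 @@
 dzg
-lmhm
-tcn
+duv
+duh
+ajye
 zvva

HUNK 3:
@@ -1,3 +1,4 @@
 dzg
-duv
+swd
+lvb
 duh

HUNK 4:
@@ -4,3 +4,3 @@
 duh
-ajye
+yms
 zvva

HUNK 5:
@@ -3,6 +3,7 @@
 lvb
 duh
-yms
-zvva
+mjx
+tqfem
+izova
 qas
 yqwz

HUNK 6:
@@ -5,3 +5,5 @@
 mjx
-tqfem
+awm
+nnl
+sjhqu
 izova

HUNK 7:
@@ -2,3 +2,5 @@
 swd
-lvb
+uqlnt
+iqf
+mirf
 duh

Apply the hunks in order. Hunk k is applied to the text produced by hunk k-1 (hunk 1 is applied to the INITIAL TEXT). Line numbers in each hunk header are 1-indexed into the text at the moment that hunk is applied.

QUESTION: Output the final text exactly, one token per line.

Answer: dzg
swd
uqlnt
iqf
mirf
duh
mjx
awm
nnl
sjhqu
izova
qas
yqwz
hrmky
gxwzq
qpl
dillu
osc

Derivation:
Hunk 1: at line 4 remove [thrf,vwh] add [qas] -> 11 lines: dzg lmhm tcn zvva qas yqwz hrmky gxwzq qpl dillu osc
Hunk 2: at line 1 remove [lmhm,tcn] add [duv,duh,ajye] -> 12 lines: dzg duv duh ajye zvva qas yqwz hrmky gxwzq qpl dillu osc
Hunk 3: at line 1 remove [duv] add [swd,lvb] -> 13 lines: dzg swd lvb duh ajye zvva qas yqwz hrmky gxwzq qpl dillu osc
Hunk 4: at line 4 remove [ajye] add [yms] -> 13 lines: dzg swd lvb duh yms zvva qas yqwz hrmky gxwzq qpl dillu osc
Hunk 5: at line 3 remove [yms,zvva] add [mjx,tqfem,izova] -> 14 lines: dzg swd lvb duh mjx tqfem izova qas yqwz hrmky gxwzq qpl dillu osc
Hunk 6: at line 5 remove [tqfem] add [awm,nnl,sjhqu] -> 16 lines: dzg swd lvb duh mjx awm nnl sjhqu izova qas yqwz hrmky gxwzq qpl dillu osc
Hunk 7: at line 2 remove [lvb] add [uqlnt,iqf,mirf] -> 18 lines: dzg swd uqlnt iqf mirf duh mjx awm nnl sjhqu izova qas yqwz hrmky gxwzq qpl dillu osc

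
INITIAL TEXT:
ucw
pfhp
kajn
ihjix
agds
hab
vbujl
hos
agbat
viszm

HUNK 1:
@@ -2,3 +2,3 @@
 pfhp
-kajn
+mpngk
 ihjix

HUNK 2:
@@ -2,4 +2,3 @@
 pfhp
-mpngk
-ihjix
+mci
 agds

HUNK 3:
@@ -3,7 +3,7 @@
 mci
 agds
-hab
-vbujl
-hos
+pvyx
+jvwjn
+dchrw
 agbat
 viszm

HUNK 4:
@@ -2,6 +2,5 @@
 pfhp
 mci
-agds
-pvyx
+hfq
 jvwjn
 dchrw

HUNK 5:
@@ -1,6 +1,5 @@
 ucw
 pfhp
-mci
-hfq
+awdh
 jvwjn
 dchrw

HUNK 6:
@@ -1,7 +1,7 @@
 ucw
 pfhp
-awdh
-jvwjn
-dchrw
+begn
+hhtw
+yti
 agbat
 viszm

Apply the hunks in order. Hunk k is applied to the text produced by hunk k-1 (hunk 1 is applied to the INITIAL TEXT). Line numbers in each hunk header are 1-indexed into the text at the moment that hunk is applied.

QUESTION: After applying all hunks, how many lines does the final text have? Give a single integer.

Answer: 7

Derivation:
Hunk 1: at line 2 remove [kajn] add [mpngk] -> 10 lines: ucw pfhp mpngk ihjix agds hab vbujl hos agbat viszm
Hunk 2: at line 2 remove [mpngk,ihjix] add [mci] -> 9 lines: ucw pfhp mci agds hab vbujl hos agbat viszm
Hunk 3: at line 3 remove [hab,vbujl,hos] add [pvyx,jvwjn,dchrw] -> 9 lines: ucw pfhp mci agds pvyx jvwjn dchrw agbat viszm
Hunk 4: at line 2 remove [agds,pvyx] add [hfq] -> 8 lines: ucw pfhp mci hfq jvwjn dchrw agbat viszm
Hunk 5: at line 1 remove [mci,hfq] add [awdh] -> 7 lines: ucw pfhp awdh jvwjn dchrw agbat viszm
Hunk 6: at line 1 remove [awdh,jvwjn,dchrw] add [begn,hhtw,yti] -> 7 lines: ucw pfhp begn hhtw yti agbat viszm
Final line count: 7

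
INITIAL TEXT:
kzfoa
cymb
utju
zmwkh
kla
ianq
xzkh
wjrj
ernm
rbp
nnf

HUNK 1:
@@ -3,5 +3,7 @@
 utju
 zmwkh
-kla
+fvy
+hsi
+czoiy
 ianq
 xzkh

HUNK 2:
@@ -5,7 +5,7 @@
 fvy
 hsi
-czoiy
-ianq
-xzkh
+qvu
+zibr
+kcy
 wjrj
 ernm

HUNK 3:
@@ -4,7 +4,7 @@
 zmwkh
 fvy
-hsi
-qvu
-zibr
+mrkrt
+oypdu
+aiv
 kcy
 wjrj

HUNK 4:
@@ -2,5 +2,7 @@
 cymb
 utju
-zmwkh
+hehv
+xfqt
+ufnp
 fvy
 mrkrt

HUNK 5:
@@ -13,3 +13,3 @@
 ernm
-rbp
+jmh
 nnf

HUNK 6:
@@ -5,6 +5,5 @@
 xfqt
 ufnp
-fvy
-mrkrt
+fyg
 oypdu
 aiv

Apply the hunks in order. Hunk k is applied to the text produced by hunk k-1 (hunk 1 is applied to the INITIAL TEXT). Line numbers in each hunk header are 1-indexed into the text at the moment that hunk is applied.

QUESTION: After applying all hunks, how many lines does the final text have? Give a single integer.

Hunk 1: at line 3 remove [kla] add [fvy,hsi,czoiy] -> 13 lines: kzfoa cymb utju zmwkh fvy hsi czoiy ianq xzkh wjrj ernm rbp nnf
Hunk 2: at line 5 remove [czoiy,ianq,xzkh] add [qvu,zibr,kcy] -> 13 lines: kzfoa cymb utju zmwkh fvy hsi qvu zibr kcy wjrj ernm rbp nnf
Hunk 3: at line 4 remove [hsi,qvu,zibr] add [mrkrt,oypdu,aiv] -> 13 lines: kzfoa cymb utju zmwkh fvy mrkrt oypdu aiv kcy wjrj ernm rbp nnf
Hunk 4: at line 2 remove [zmwkh] add [hehv,xfqt,ufnp] -> 15 lines: kzfoa cymb utju hehv xfqt ufnp fvy mrkrt oypdu aiv kcy wjrj ernm rbp nnf
Hunk 5: at line 13 remove [rbp] add [jmh] -> 15 lines: kzfoa cymb utju hehv xfqt ufnp fvy mrkrt oypdu aiv kcy wjrj ernm jmh nnf
Hunk 6: at line 5 remove [fvy,mrkrt] add [fyg] -> 14 lines: kzfoa cymb utju hehv xfqt ufnp fyg oypdu aiv kcy wjrj ernm jmh nnf
Final line count: 14

Answer: 14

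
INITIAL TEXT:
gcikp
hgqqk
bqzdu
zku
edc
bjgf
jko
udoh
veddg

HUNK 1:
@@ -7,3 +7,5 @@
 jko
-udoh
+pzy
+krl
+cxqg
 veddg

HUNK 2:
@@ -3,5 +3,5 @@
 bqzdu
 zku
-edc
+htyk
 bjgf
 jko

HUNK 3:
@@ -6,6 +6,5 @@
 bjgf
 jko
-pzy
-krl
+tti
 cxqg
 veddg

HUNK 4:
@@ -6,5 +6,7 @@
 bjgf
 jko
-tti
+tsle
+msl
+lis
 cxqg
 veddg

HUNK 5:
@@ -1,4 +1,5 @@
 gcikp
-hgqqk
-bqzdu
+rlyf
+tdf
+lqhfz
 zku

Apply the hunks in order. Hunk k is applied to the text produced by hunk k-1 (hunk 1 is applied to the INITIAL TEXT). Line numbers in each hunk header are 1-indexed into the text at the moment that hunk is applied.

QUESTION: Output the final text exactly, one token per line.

Answer: gcikp
rlyf
tdf
lqhfz
zku
htyk
bjgf
jko
tsle
msl
lis
cxqg
veddg

Derivation:
Hunk 1: at line 7 remove [udoh] add [pzy,krl,cxqg] -> 11 lines: gcikp hgqqk bqzdu zku edc bjgf jko pzy krl cxqg veddg
Hunk 2: at line 3 remove [edc] add [htyk] -> 11 lines: gcikp hgqqk bqzdu zku htyk bjgf jko pzy krl cxqg veddg
Hunk 3: at line 6 remove [pzy,krl] add [tti] -> 10 lines: gcikp hgqqk bqzdu zku htyk bjgf jko tti cxqg veddg
Hunk 4: at line 6 remove [tti] add [tsle,msl,lis] -> 12 lines: gcikp hgqqk bqzdu zku htyk bjgf jko tsle msl lis cxqg veddg
Hunk 5: at line 1 remove [hgqqk,bqzdu] add [rlyf,tdf,lqhfz] -> 13 lines: gcikp rlyf tdf lqhfz zku htyk bjgf jko tsle msl lis cxqg veddg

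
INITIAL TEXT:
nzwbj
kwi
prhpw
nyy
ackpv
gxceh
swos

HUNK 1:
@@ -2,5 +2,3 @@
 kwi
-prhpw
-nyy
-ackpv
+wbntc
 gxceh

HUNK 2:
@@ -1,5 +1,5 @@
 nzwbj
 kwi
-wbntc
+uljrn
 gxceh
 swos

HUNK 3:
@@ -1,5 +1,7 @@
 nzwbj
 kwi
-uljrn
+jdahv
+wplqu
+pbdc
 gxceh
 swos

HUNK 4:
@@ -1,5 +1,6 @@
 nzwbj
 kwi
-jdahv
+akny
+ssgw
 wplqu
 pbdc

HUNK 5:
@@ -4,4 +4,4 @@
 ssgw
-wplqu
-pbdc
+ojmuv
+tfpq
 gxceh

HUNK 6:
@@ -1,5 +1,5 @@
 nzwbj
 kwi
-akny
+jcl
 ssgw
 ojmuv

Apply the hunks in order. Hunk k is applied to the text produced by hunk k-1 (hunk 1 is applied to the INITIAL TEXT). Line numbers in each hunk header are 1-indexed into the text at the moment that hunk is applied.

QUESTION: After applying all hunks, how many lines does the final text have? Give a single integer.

Hunk 1: at line 2 remove [prhpw,nyy,ackpv] add [wbntc] -> 5 lines: nzwbj kwi wbntc gxceh swos
Hunk 2: at line 1 remove [wbntc] add [uljrn] -> 5 lines: nzwbj kwi uljrn gxceh swos
Hunk 3: at line 1 remove [uljrn] add [jdahv,wplqu,pbdc] -> 7 lines: nzwbj kwi jdahv wplqu pbdc gxceh swos
Hunk 4: at line 1 remove [jdahv] add [akny,ssgw] -> 8 lines: nzwbj kwi akny ssgw wplqu pbdc gxceh swos
Hunk 5: at line 4 remove [wplqu,pbdc] add [ojmuv,tfpq] -> 8 lines: nzwbj kwi akny ssgw ojmuv tfpq gxceh swos
Hunk 6: at line 1 remove [akny] add [jcl] -> 8 lines: nzwbj kwi jcl ssgw ojmuv tfpq gxceh swos
Final line count: 8

Answer: 8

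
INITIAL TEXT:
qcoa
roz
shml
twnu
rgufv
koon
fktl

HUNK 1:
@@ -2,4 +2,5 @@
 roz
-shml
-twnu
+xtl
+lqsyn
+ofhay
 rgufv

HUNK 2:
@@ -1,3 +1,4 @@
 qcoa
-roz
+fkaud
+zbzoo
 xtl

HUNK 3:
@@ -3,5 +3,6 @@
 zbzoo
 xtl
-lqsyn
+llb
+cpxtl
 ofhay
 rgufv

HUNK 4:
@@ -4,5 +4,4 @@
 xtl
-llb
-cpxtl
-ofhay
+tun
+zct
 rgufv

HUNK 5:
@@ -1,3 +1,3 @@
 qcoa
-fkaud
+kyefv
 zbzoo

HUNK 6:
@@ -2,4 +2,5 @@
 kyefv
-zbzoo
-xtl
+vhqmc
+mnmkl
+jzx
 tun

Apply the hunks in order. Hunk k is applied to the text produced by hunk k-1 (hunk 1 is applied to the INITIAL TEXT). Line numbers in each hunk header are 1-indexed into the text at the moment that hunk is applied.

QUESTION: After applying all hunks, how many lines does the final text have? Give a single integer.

Hunk 1: at line 2 remove [shml,twnu] add [xtl,lqsyn,ofhay] -> 8 lines: qcoa roz xtl lqsyn ofhay rgufv koon fktl
Hunk 2: at line 1 remove [roz] add [fkaud,zbzoo] -> 9 lines: qcoa fkaud zbzoo xtl lqsyn ofhay rgufv koon fktl
Hunk 3: at line 3 remove [lqsyn] add [llb,cpxtl] -> 10 lines: qcoa fkaud zbzoo xtl llb cpxtl ofhay rgufv koon fktl
Hunk 4: at line 4 remove [llb,cpxtl,ofhay] add [tun,zct] -> 9 lines: qcoa fkaud zbzoo xtl tun zct rgufv koon fktl
Hunk 5: at line 1 remove [fkaud] add [kyefv] -> 9 lines: qcoa kyefv zbzoo xtl tun zct rgufv koon fktl
Hunk 6: at line 2 remove [zbzoo,xtl] add [vhqmc,mnmkl,jzx] -> 10 lines: qcoa kyefv vhqmc mnmkl jzx tun zct rgufv koon fktl
Final line count: 10

Answer: 10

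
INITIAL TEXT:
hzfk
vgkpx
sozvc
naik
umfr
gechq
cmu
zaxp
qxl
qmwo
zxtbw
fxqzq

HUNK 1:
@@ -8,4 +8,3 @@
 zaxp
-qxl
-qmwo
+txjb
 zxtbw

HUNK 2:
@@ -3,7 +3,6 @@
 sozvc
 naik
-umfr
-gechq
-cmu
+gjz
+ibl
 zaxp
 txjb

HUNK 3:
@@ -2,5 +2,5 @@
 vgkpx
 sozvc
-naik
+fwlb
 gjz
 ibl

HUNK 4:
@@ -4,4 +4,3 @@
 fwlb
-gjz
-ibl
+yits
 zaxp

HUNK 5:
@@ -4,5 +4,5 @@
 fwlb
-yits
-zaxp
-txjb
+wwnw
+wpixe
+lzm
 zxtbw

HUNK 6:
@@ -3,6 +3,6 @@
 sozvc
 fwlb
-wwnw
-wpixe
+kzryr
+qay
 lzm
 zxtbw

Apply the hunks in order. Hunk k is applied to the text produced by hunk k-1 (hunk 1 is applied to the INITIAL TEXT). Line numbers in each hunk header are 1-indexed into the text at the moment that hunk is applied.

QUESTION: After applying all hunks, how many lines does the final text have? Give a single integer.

Hunk 1: at line 8 remove [qxl,qmwo] add [txjb] -> 11 lines: hzfk vgkpx sozvc naik umfr gechq cmu zaxp txjb zxtbw fxqzq
Hunk 2: at line 3 remove [umfr,gechq,cmu] add [gjz,ibl] -> 10 lines: hzfk vgkpx sozvc naik gjz ibl zaxp txjb zxtbw fxqzq
Hunk 3: at line 2 remove [naik] add [fwlb] -> 10 lines: hzfk vgkpx sozvc fwlb gjz ibl zaxp txjb zxtbw fxqzq
Hunk 4: at line 4 remove [gjz,ibl] add [yits] -> 9 lines: hzfk vgkpx sozvc fwlb yits zaxp txjb zxtbw fxqzq
Hunk 5: at line 4 remove [yits,zaxp,txjb] add [wwnw,wpixe,lzm] -> 9 lines: hzfk vgkpx sozvc fwlb wwnw wpixe lzm zxtbw fxqzq
Hunk 6: at line 3 remove [wwnw,wpixe] add [kzryr,qay] -> 9 lines: hzfk vgkpx sozvc fwlb kzryr qay lzm zxtbw fxqzq
Final line count: 9

Answer: 9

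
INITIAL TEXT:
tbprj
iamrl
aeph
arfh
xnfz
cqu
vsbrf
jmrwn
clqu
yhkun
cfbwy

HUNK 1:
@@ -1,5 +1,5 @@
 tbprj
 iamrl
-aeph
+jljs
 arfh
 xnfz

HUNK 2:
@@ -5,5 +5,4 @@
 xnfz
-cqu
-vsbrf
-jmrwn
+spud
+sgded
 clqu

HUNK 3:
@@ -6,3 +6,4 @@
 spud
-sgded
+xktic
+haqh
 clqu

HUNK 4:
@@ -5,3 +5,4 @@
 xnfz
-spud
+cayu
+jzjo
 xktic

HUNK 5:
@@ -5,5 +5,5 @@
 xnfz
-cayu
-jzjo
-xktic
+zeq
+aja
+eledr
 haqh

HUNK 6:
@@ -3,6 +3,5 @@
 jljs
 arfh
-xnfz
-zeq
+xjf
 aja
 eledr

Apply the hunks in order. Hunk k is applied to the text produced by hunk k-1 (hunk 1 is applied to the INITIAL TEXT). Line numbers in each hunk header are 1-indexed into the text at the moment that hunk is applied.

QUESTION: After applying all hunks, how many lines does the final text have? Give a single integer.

Hunk 1: at line 1 remove [aeph] add [jljs] -> 11 lines: tbprj iamrl jljs arfh xnfz cqu vsbrf jmrwn clqu yhkun cfbwy
Hunk 2: at line 5 remove [cqu,vsbrf,jmrwn] add [spud,sgded] -> 10 lines: tbprj iamrl jljs arfh xnfz spud sgded clqu yhkun cfbwy
Hunk 3: at line 6 remove [sgded] add [xktic,haqh] -> 11 lines: tbprj iamrl jljs arfh xnfz spud xktic haqh clqu yhkun cfbwy
Hunk 4: at line 5 remove [spud] add [cayu,jzjo] -> 12 lines: tbprj iamrl jljs arfh xnfz cayu jzjo xktic haqh clqu yhkun cfbwy
Hunk 5: at line 5 remove [cayu,jzjo,xktic] add [zeq,aja,eledr] -> 12 lines: tbprj iamrl jljs arfh xnfz zeq aja eledr haqh clqu yhkun cfbwy
Hunk 6: at line 3 remove [xnfz,zeq] add [xjf] -> 11 lines: tbprj iamrl jljs arfh xjf aja eledr haqh clqu yhkun cfbwy
Final line count: 11

Answer: 11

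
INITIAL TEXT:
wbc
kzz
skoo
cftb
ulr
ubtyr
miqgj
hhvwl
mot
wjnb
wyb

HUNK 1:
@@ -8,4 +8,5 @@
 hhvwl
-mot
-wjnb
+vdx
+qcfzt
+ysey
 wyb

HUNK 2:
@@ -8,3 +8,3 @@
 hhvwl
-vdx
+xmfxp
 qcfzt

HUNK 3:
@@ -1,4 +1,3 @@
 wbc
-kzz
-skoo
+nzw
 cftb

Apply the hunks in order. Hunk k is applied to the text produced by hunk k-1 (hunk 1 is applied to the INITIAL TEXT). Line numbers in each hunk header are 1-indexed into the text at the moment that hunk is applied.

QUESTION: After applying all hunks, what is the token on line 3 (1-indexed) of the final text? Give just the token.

Answer: cftb

Derivation:
Hunk 1: at line 8 remove [mot,wjnb] add [vdx,qcfzt,ysey] -> 12 lines: wbc kzz skoo cftb ulr ubtyr miqgj hhvwl vdx qcfzt ysey wyb
Hunk 2: at line 8 remove [vdx] add [xmfxp] -> 12 lines: wbc kzz skoo cftb ulr ubtyr miqgj hhvwl xmfxp qcfzt ysey wyb
Hunk 3: at line 1 remove [kzz,skoo] add [nzw] -> 11 lines: wbc nzw cftb ulr ubtyr miqgj hhvwl xmfxp qcfzt ysey wyb
Final line 3: cftb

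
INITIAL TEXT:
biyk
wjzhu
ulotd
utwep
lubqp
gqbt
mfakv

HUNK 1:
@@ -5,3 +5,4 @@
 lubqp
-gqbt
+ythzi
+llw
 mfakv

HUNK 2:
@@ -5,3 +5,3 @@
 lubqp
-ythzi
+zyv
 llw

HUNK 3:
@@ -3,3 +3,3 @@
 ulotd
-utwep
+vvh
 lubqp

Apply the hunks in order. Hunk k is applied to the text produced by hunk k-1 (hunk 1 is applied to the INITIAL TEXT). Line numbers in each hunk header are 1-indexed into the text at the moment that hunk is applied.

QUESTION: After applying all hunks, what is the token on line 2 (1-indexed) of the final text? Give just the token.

Answer: wjzhu

Derivation:
Hunk 1: at line 5 remove [gqbt] add [ythzi,llw] -> 8 lines: biyk wjzhu ulotd utwep lubqp ythzi llw mfakv
Hunk 2: at line 5 remove [ythzi] add [zyv] -> 8 lines: biyk wjzhu ulotd utwep lubqp zyv llw mfakv
Hunk 3: at line 3 remove [utwep] add [vvh] -> 8 lines: biyk wjzhu ulotd vvh lubqp zyv llw mfakv
Final line 2: wjzhu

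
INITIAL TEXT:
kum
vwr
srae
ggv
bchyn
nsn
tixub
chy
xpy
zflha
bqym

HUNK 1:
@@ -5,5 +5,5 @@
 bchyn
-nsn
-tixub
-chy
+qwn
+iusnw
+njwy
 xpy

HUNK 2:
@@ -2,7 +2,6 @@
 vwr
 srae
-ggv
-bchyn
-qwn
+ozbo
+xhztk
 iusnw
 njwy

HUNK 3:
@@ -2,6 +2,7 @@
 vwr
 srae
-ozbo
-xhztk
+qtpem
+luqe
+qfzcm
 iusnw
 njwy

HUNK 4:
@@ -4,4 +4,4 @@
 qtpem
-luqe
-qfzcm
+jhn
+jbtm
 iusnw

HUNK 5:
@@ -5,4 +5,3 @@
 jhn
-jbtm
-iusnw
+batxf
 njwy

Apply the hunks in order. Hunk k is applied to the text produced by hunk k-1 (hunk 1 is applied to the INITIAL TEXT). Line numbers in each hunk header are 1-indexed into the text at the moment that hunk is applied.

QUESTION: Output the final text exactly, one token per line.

Answer: kum
vwr
srae
qtpem
jhn
batxf
njwy
xpy
zflha
bqym

Derivation:
Hunk 1: at line 5 remove [nsn,tixub,chy] add [qwn,iusnw,njwy] -> 11 lines: kum vwr srae ggv bchyn qwn iusnw njwy xpy zflha bqym
Hunk 2: at line 2 remove [ggv,bchyn,qwn] add [ozbo,xhztk] -> 10 lines: kum vwr srae ozbo xhztk iusnw njwy xpy zflha bqym
Hunk 3: at line 2 remove [ozbo,xhztk] add [qtpem,luqe,qfzcm] -> 11 lines: kum vwr srae qtpem luqe qfzcm iusnw njwy xpy zflha bqym
Hunk 4: at line 4 remove [luqe,qfzcm] add [jhn,jbtm] -> 11 lines: kum vwr srae qtpem jhn jbtm iusnw njwy xpy zflha bqym
Hunk 5: at line 5 remove [jbtm,iusnw] add [batxf] -> 10 lines: kum vwr srae qtpem jhn batxf njwy xpy zflha bqym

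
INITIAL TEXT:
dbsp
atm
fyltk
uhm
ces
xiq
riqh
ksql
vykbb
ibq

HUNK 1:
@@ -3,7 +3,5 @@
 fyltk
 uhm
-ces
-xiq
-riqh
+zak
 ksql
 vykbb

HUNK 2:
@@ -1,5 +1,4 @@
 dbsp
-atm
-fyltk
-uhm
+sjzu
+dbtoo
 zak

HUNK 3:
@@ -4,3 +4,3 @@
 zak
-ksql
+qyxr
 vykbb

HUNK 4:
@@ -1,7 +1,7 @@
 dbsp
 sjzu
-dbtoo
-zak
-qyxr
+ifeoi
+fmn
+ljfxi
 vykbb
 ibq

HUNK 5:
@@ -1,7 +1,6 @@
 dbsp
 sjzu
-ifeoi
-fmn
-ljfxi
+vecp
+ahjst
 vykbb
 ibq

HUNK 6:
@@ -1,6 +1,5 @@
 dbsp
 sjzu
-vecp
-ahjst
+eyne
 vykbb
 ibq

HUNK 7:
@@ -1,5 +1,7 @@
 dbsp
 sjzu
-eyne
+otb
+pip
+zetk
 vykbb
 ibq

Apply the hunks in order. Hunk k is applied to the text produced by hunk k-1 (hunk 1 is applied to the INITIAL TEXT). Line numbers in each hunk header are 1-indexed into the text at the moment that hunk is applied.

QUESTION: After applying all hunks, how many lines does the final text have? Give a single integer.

Hunk 1: at line 3 remove [ces,xiq,riqh] add [zak] -> 8 lines: dbsp atm fyltk uhm zak ksql vykbb ibq
Hunk 2: at line 1 remove [atm,fyltk,uhm] add [sjzu,dbtoo] -> 7 lines: dbsp sjzu dbtoo zak ksql vykbb ibq
Hunk 3: at line 4 remove [ksql] add [qyxr] -> 7 lines: dbsp sjzu dbtoo zak qyxr vykbb ibq
Hunk 4: at line 1 remove [dbtoo,zak,qyxr] add [ifeoi,fmn,ljfxi] -> 7 lines: dbsp sjzu ifeoi fmn ljfxi vykbb ibq
Hunk 5: at line 1 remove [ifeoi,fmn,ljfxi] add [vecp,ahjst] -> 6 lines: dbsp sjzu vecp ahjst vykbb ibq
Hunk 6: at line 1 remove [vecp,ahjst] add [eyne] -> 5 lines: dbsp sjzu eyne vykbb ibq
Hunk 7: at line 1 remove [eyne] add [otb,pip,zetk] -> 7 lines: dbsp sjzu otb pip zetk vykbb ibq
Final line count: 7

Answer: 7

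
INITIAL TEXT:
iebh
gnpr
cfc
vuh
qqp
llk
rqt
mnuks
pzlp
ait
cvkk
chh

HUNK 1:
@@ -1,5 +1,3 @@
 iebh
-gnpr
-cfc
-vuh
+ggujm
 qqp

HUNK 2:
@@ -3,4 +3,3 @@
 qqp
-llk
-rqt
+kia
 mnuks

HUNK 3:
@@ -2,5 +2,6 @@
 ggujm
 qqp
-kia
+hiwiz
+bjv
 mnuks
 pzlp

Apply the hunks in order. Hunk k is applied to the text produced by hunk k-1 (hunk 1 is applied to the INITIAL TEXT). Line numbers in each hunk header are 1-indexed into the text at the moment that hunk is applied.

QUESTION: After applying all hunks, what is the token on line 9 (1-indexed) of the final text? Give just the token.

Hunk 1: at line 1 remove [gnpr,cfc,vuh] add [ggujm] -> 10 lines: iebh ggujm qqp llk rqt mnuks pzlp ait cvkk chh
Hunk 2: at line 3 remove [llk,rqt] add [kia] -> 9 lines: iebh ggujm qqp kia mnuks pzlp ait cvkk chh
Hunk 3: at line 2 remove [kia] add [hiwiz,bjv] -> 10 lines: iebh ggujm qqp hiwiz bjv mnuks pzlp ait cvkk chh
Final line 9: cvkk

Answer: cvkk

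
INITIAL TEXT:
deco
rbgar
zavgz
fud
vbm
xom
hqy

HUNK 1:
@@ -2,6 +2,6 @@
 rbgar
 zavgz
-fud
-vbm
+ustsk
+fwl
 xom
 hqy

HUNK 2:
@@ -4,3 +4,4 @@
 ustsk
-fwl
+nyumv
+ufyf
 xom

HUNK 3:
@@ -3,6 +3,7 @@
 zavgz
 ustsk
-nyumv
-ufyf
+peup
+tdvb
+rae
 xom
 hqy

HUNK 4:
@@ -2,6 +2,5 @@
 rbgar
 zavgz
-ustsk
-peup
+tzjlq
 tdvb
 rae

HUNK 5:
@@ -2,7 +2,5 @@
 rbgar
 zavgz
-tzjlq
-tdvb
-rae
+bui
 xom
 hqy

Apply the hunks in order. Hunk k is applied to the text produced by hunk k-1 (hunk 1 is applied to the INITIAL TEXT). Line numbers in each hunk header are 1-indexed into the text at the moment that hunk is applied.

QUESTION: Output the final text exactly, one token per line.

Hunk 1: at line 2 remove [fud,vbm] add [ustsk,fwl] -> 7 lines: deco rbgar zavgz ustsk fwl xom hqy
Hunk 2: at line 4 remove [fwl] add [nyumv,ufyf] -> 8 lines: deco rbgar zavgz ustsk nyumv ufyf xom hqy
Hunk 3: at line 3 remove [nyumv,ufyf] add [peup,tdvb,rae] -> 9 lines: deco rbgar zavgz ustsk peup tdvb rae xom hqy
Hunk 4: at line 2 remove [ustsk,peup] add [tzjlq] -> 8 lines: deco rbgar zavgz tzjlq tdvb rae xom hqy
Hunk 5: at line 2 remove [tzjlq,tdvb,rae] add [bui] -> 6 lines: deco rbgar zavgz bui xom hqy

Answer: deco
rbgar
zavgz
bui
xom
hqy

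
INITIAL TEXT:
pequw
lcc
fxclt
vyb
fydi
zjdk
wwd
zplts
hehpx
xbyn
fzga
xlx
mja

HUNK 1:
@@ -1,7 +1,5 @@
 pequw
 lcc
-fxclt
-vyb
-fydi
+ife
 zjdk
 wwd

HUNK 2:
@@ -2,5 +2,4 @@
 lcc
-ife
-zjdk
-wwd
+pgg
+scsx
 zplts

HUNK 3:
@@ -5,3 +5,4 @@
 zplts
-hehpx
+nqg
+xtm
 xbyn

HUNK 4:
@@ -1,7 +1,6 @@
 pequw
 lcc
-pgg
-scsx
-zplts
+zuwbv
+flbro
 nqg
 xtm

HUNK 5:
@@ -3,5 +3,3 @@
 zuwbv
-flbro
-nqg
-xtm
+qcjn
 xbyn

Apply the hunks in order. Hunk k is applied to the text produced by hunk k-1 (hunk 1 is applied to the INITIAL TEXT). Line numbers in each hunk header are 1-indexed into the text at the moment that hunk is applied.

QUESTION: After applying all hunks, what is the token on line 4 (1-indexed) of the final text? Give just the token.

Answer: qcjn

Derivation:
Hunk 1: at line 1 remove [fxclt,vyb,fydi] add [ife] -> 11 lines: pequw lcc ife zjdk wwd zplts hehpx xbyn fzga xlx mja
Hunk 2: at line 2 remove [ife,zjdk,wwd] add [pgg,scsx] -> 10 lines: pequw lcc pgg scsx zplts hehpx xbyn fzga xlx mja
Hunk 3: at line 5 remove [hehpx] add [nqg,xtm] -> 11 lines: pequw lcc pgg scsx zplts nqg xtm xbyn fzga xlx mja
Hunk 4: at line 1 remove [pgg,scsx,zplts] add [zuwbv,flbro] -> 10 lines: pequw lcc zuwbv flbro nqg xtm xbyn fzga xlx mja
Hunk 5: at line 3 remove [flbro,nqg,xtm] add [qcjn] -> 8 lines: pequw lcc zuwbv qcjn xbyn fzga xlx mja
Final line 4: qcjn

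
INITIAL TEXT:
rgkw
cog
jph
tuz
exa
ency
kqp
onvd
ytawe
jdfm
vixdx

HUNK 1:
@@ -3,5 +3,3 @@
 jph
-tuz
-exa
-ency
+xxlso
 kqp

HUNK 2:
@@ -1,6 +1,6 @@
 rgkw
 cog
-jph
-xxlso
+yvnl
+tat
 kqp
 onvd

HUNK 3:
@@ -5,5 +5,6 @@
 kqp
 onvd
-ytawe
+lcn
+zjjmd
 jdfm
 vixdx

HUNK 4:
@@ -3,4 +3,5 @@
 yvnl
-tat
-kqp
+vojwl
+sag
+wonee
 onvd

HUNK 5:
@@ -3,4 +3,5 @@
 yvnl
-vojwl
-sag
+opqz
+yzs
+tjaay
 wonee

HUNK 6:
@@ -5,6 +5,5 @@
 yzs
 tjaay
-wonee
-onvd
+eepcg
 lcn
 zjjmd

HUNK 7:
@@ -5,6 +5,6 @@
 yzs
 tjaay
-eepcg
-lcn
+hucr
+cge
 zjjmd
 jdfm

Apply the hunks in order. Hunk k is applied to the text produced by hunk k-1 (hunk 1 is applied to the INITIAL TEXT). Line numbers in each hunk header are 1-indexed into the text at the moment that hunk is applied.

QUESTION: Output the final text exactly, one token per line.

Hunk 1: at line 3 remove [tuz,exa,ency] add [xxlso] -> 9 lines: rgkw cog jph xxlso kqp onvd ytawe jdfm vixdx
Hunk 2: at line 1 remove [jph,xxlso] add [yvnl,tat] -> 9 lines: rgkw cog yvnl tat kqp onvd ytawe jdfm vixdx
Hunk 3: at line 5 remove [ytawe] add [lcn,zjjmd] -> 10 lines: rgkw cog yvnl tat kqp onvd lcn zjjmd jdfm vixdx
Hunk 4: at line 3 remove [tat,kqp] add [vojwl,sag,wonee] -> 11 lines: rgkw cog yvnl vojwl sag wonee onvd lcn zjjmd jdfm vixdx
Hunk 5: at line 3 remove [vojwl,sag] add [opqz,yzs,tjaay] -> 12 lines: rgkw cog yvnl opqz yzs tjaay wonee onvd lcn zjjmd jdfm vixdx
Hunk 6: at line 5 remove [wonee,onvd] add [eepcg] -> 11 lines: rgkw cog yvnl opqz yzs tjaay eepcg lcn zjjmd jdfm vixdx
Hunk 7: at line 5 remove [eepcg,lcn] add [hucr,cge] -> 11 lines: rgkw cog yvnl opqz yzs tjaay hucr cge zjjmd jdfm vixdx

Answer: rgkw
cog
yvnl
opqz
yzs
tjaay
hucr
cge
zjjmd
jdfm
vixdx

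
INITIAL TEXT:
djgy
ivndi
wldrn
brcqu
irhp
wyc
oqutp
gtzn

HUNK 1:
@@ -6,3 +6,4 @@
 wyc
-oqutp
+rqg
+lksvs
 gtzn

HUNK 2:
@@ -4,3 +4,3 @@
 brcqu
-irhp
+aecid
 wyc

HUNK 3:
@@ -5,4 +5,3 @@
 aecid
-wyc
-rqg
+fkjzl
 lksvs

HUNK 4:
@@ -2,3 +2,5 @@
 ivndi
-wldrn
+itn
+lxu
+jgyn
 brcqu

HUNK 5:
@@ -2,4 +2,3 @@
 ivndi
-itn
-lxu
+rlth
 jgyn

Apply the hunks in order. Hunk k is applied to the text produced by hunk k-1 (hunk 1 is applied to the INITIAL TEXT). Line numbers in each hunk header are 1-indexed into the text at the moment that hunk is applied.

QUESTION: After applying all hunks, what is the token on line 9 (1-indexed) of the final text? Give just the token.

Hunk 1: at line 6 remove [oqutp] add [rqg,lksvs] -> 9 lines: djgy ivndi wldrn brcqu irhp wyc rqg lksvs gtzn
Hunk 2: at line 4 remove [irhp] add [aecid] -> 9 lines: djgy ivndi wldrn brcqu aecid wyc rqg lksvs gtzn
Hunk 3: at line 5 remove [wyc,rqg] add [fkjzl] -> 8 lines: djgy ivndi wldrn brcqu aecid fkjzl lksvs gtzn
Hunk 4: at line 2 remove [wldrn] add [itn,lxu,jgyn] -> 10 lines: djgy ivndi itn lxu jgyn brcqu aecid fkjzl lksvs gtzn
Hunk 5: at line 2 remove [itn,lxu] add [rlth] -> 9 lines: djgy ivndi rlth jgyn brcqu aecid fkjzl lksvs gtzn
Final line 9: gtzn

Answer: gtzn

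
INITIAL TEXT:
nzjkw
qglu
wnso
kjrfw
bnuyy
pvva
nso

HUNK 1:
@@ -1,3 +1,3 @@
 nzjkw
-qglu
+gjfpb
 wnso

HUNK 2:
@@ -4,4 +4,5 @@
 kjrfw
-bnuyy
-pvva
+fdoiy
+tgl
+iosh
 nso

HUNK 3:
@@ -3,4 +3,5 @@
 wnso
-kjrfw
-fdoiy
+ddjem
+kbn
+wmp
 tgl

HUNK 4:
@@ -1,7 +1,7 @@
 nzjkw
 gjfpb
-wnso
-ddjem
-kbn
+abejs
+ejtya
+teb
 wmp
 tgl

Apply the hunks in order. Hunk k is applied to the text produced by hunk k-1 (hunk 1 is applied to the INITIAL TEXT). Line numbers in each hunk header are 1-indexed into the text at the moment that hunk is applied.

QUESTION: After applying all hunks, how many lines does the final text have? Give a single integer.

Answer: 9

Derivation:
Hunk 1: at line 1 remove [qglu] add [gjfpb] -> 7 lines: nzjkw gjfpb wnso kjrfw bnuyy pvva nso
Hunk 2: at line 4 remove [bnuyy,pvva] add [fdoiy,tgl,iosh] -> 8 lines: nzjkw gjfpb wnso kjrfw fdoiy tgl iosh nso
Hunk 3: at line 3 remove [kjrfw,fdoiy] add [ddjem,kbn,wmp] -> 9 lines: nzjkw gjfpb wnso ddjem kbn wmp tgl iosh nso
Hunk 4: at line 1 remove [wnso,ddjem,kbn] add [abejs,ejtya,teb] -> 9 lines: nzjkw gjfpb abejs ejtya teb wmp tgl iosh nso
Final line count: 9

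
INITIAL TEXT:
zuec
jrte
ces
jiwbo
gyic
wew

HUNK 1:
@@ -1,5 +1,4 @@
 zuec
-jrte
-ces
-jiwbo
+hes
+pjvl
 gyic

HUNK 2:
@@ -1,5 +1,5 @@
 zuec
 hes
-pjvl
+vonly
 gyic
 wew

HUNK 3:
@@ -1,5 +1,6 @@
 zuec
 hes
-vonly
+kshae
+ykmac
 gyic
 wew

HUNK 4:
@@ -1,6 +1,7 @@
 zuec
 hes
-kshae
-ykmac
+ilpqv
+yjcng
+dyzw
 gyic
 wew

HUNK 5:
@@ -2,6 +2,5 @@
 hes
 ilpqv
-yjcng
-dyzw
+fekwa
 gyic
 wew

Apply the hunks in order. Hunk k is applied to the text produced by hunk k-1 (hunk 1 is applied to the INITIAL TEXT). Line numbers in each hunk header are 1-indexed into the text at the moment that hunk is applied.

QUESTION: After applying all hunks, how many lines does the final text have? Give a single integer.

Answer: 6

Derivation:
Hunk 1: at line 1 remove [jrte,ces,jiwbo] add [hes,pjvl] -> 5 lines: zuec hes pjvl gyic wew
Hunk 2: at line 1 remove [pjvl] add [vonly] -> 5 lines: zuec hes vonly gyic wew
Hunk 3: at line 1 remove [vonly] add [kshae,ykmac] -> 6 lines: zuec hes kshae ykmac gyic wew
Hunk 4: at line 1 remove [kshae,ykmac] add [ilpqv,yjcng,dyzw] -> 7 lines: zuec hes ilpqv yjcng dyzw gyic wew
Hunk 5: at line 2 remove [yjcng,dyzw] add [fekwa] -> 6 lines: zuec hes ilpqv fekwa gyic wew
Final line count: 6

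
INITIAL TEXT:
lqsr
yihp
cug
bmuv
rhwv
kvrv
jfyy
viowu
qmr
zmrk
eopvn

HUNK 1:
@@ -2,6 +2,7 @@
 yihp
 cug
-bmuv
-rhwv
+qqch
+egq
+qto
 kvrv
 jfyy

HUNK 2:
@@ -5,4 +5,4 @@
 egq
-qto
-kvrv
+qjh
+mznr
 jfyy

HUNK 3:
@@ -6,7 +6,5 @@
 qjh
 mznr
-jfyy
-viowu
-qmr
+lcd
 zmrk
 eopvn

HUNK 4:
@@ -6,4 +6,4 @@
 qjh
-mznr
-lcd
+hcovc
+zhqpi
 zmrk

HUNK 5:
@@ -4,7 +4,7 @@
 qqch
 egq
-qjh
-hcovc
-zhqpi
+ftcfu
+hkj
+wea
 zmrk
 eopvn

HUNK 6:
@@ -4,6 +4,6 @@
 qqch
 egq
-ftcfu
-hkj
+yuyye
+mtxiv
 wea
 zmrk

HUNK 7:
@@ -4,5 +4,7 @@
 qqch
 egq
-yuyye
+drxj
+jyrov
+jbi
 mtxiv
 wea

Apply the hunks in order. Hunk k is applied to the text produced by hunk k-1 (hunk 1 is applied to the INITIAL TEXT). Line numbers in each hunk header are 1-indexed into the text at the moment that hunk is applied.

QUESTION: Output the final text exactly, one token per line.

Answer: lqsr
yihp
cug
qqch
egq
drxj
jyrov
jbi
mtxiv
wea
zmrk
eopvn

Derivation:
Hunk 1: at line 2 remove [bmuv,rhwv] add [qqch,egq,qto] -> 12 lines: lqsr yihp cug qqch egq qto kvrv jfyy viowu qmr zmrk eopvn
Hunk 2: at line 5 remove [qto,kvrv] add [qjh,mznr] -> 12 lines: lqsr yihp cug qqch egq qjh mznr jfyy viowu qmr zmrk eopvn
Hunk 3: at line 6 remove [jfyy,viowu,qmr] add [lcd] -> 10 lines: lqsr yihp cug qqch egq qjh mznr lcd zmrk eopvn
Hunk 4: at line 6 remove [mznr,lcd] add [hcovc,zhqpi] -> 10 lines: lqsr yihp cug qqch egq qjh hcovc zhqpi zmrk eopvn
Hunk 5: at line 4 remove [qjh,hcovc,zhqpi] add [ftcfu,hkj,wea] -> 10 lines: lqsr yihp cug qqch egq ftcfu hkj wea zmrk eopvn
Hunk 6: at line 4 remove [ftcfu,hkj] add [yuyye,mtxiv] -> 10 lines: lqsr yihp cug qqch egq yuyye mtxiv wea zmrk eopvn
Hunk 7: at line 4 remove [yuyye] add [drxj,jyrov,jbi] -> 12 lines: lqsr yihp cug qqch egq drxj jyrov jbi mtxiv wea zmrk eopvn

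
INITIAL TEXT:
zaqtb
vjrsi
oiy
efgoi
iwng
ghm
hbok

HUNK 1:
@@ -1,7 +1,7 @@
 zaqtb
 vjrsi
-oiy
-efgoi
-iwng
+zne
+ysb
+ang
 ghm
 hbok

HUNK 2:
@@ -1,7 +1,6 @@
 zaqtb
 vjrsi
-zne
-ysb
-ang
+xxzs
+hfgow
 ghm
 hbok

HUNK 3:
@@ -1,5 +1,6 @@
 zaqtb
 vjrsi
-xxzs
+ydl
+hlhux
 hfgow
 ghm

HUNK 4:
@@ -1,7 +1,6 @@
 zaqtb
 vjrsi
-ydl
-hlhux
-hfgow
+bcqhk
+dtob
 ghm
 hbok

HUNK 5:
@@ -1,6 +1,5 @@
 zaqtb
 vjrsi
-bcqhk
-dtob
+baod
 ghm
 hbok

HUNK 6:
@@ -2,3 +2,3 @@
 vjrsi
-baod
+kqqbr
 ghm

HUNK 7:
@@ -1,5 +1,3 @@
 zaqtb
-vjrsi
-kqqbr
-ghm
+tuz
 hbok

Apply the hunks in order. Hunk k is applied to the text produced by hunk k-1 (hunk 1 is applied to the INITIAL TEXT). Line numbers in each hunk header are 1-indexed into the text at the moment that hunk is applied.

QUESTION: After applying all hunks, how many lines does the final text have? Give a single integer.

Hunk 1: at line 1 remove [oiy,efgoi,iwng] add [zne,ysb,ang] -> 7 lines: zaqtb vjrsi zne ysb ang ghm hbok
Hunk 2: at line 1 remove [zne,ysb,ang] add [xxzs,hfgow] -> 6 lines: zaqtb vjrsi xxzs hfgow ghm hbok
Hunk 3: at line 1 remove [xxzs] add [ydl,hlhux] -> 7 lines: zaqtb vjrsi ydl hlhux hfgow ghm hbok
Hunk 4: at line 1 remove [ydl,hlhux,hfgow] add [bcqhk,dtob] -> 6 lines: zaqtb vjrsi bcqhk dtob ghm hbok
Hunk 5: at line 1 remove [bcqhk,dtob] add [baod] -> 5 lines: zaqtb vjrsi baod ghm hbok
Hunk 6: at line 2 remove [baod] add [kqqbr] -> 5 lines: zaqtb vjrsi kqqbr ghm hbok
Hunk 7: at line 1 remove [vjrsi,kqqbr,ghm] add [tuz] -> 3 lines: zaqtb tuz hbok
Final line count: 3

Answer: 3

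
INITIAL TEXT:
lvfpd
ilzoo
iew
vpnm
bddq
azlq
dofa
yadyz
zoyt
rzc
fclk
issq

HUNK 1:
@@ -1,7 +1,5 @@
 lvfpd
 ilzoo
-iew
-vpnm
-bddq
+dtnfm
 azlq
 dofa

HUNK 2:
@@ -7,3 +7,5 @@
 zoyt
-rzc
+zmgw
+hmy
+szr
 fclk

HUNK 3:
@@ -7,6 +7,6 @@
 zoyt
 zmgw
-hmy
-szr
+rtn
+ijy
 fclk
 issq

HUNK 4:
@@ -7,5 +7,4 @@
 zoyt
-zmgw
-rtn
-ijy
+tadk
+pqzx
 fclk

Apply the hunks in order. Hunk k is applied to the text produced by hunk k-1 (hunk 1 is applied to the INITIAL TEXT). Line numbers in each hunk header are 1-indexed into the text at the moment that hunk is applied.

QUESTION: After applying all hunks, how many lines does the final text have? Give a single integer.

Hunk 1: at line 1 remove [iew,vpnm,bddq] add [dtnfm] -> 10 lines: lvfpd ilzoo dtnfm azlq dofa yadyz zoyt rzc fclk issq
Hunk 2: at line 7 remove [rzc] add [zmgw,hmy,szr] -> 12 lines: lvfpd ilzoo dtnfm azlq dofa yadyz zoyt zmgw hmy szr fclk issq
Hunk 3: at line 7 remove [hmy,szr] add [rtn,ijy] -> 12 lines: lvfpd ilzoo dtnfm azlq dofa yadyz zoyt zmgw rtn ijy fclk issq
Hunk 4: at line 7 remove [zmgw,rtn,ijy] add [tadk,pqzx] -> 11 lines: lvfpd ilzoo dtnfm azlq dofa yadyz zoyt tadk pqzx fclk issq
Final line count: 11

Answer: 11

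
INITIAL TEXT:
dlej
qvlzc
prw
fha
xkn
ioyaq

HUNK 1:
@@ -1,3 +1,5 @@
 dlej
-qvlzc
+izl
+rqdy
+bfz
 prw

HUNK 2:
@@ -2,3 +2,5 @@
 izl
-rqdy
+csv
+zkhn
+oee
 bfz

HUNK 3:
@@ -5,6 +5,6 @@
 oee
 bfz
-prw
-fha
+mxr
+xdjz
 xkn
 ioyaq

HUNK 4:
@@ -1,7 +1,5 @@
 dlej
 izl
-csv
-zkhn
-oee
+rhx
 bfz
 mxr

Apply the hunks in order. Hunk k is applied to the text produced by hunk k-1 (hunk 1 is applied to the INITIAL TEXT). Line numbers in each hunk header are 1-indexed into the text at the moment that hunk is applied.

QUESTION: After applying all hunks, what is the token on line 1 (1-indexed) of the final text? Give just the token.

Hunk 1: at line 1 remove [qvlzc] add [izl,rqdy,bfz] -> 8 lines: dlej izl rqdy bfz prw fha xkn ioyaq
Hunk 2: at line 2 remove [rqdy] add [csv,zkhn,oee] -> 10 lines: dlej izl csv zkhn oee bfz prw fha xkn ioyaq
Hunk 3: at line 5 remove [prw,fha] add [mxr,xdjz] -> 10 lines: dlej izl csv zkhn oee bfz mxr xdjz xkn ioyaq
Hunk 4: at line 1 remove [csv,zkhn,oee] add [rhx] -> 8 lines: dlej izl rhx bfz mxr xdjz xkn ioyaq
Final line 1: dlej

Answer: dlej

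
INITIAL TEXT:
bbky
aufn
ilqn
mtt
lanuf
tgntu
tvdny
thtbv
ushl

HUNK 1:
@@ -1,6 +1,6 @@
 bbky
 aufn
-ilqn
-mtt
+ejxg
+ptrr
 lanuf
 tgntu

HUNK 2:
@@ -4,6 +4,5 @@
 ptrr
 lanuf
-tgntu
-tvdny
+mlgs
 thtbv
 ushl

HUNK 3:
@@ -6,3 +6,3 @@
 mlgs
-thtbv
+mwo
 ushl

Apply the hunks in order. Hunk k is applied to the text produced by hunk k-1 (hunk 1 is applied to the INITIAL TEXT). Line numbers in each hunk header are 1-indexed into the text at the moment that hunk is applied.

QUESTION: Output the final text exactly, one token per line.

Hunk 1: at line 1 remove [ilqn,mtt] add [ejxg,ptrr] -> 9 lines: bbky aufn ejxg ptrr lanuf tgntu tvdny thtbv ushl
Hunk 2: at line 4 remove [tgntu,tvdny] add [mlgs] -> 8 lines: bbky aufn ejxg ptrr lanuf mlgs thtbv ushl
Hunk 3: at line 6 remove [thtbv] add [mwo] -> 8 lines: bbky aufn ejxg ptrr lanuf mlgs mwo ushl

Answer: bbky
aufn
ejxg
ptrr
lanuf
mlgs
mwo
ushl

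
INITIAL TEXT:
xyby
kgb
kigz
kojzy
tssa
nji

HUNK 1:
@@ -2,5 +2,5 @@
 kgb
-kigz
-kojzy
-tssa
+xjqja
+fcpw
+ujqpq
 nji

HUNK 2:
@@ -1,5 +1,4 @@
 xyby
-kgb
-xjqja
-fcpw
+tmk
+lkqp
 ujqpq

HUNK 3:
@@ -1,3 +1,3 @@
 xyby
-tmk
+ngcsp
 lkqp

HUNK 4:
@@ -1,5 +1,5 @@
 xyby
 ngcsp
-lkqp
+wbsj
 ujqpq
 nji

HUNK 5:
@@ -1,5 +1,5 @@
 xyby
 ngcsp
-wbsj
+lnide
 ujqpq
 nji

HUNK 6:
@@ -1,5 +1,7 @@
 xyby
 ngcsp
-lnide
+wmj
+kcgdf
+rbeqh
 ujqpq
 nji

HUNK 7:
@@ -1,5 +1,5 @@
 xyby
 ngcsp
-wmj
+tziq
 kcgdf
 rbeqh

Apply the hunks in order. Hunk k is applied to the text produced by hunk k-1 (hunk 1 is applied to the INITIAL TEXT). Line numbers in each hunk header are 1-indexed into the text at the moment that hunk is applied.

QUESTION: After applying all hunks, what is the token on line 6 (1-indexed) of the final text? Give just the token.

Hunk 1: at line 2 remove [kigz,kojzy,tssa] add [xjqja,fcpw,ujqpq] -> 6 lines: xyby kgb xjqja fcpw ujqpq nji
Hunk 2: at line 1 remove [kgb,xjqja,fcpw] add [tmk,lkqp] -> 5 lines: xyby tmk lkqp ujqpq nji
Hunk 3: at line 1 remove [tmk] add [ngcsp] -> 5 lines: xyby ngcsp lkqp ujqpq nji
Hunk 4: at line 1 remove [lkqp] add [wbsj] -> 5 lines: xyby ngcsp wbsj ujqpq nji
Hunk 5: at line 1 remove [wbsj] add [lnide] -> 5 lines: xyby ngcsp lnide ujqpq nji
Hunk 6: at line 1 remove [lnide] add [wmj,kcgdf,rbeqh] -> 7 lines: xyby ngcsp wmj kcgdf rbeqh ujqpq nji
Hunk 7: at line 1 remove [wmj] add [tziq] -> 7 lines: xyby ngcsp tziq kcgdf rbeqh ujqpq nji
Final line 6: ujqpq

Answer: ujqpq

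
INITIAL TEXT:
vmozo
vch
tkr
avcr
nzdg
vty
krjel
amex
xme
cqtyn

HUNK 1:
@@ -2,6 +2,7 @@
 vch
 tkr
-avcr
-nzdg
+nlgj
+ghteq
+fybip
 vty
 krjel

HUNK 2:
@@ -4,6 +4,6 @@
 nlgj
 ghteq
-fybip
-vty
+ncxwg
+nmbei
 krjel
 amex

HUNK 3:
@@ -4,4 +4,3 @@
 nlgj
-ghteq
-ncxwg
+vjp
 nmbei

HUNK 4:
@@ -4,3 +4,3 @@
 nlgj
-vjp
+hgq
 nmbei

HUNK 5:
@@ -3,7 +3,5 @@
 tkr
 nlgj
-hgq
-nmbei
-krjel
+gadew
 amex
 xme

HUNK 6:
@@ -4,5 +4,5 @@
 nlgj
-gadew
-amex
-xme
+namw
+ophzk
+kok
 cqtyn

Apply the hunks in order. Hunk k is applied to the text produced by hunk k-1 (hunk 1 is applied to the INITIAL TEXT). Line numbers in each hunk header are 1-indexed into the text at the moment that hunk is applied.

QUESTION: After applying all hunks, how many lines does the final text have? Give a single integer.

Hunk 1: at line 2 remove [avcr,nzdg] add [nlgj,ghteq,fybip] -> 11 lines: vmozo vch tkr nlgj ghteq fybip vty krjel amex xme cqtyn
Hunk 2: at line 4 remove [fybip,vty] add [ncxwg,nmbei] -> 11 lines: vmozo vch tkr nlgj ghteq ncxwg nmbei krjel amex xme cqtyn
Hunk 3: at line 4 remove [ghteq,ncxwg] add [vjp] -> 10 lines: vmozo vch tkr nlgj vjp nmbei krjel amex xme cqtyn
Hunk 4: at line 4 remove [vjp] add [hgq] -> 10 lines: vmozo vch tkr nlgj hgq nmbei krjel amex xme cqtyn
Hunk 5: at line 3 remove [hgq,nmbei,krjel] add [gadew] -> 8 lines: vmozo vch tkr nlgj gadew amex xme cqtyn
Hunk 6: at line 4 remove [gadew,amex,xme] add [namw,ophzk,kok] -> 8 lines: vmozo vch tkr nlgj namw ophzk kok cqtyn
Final line count: 8

Answer: 8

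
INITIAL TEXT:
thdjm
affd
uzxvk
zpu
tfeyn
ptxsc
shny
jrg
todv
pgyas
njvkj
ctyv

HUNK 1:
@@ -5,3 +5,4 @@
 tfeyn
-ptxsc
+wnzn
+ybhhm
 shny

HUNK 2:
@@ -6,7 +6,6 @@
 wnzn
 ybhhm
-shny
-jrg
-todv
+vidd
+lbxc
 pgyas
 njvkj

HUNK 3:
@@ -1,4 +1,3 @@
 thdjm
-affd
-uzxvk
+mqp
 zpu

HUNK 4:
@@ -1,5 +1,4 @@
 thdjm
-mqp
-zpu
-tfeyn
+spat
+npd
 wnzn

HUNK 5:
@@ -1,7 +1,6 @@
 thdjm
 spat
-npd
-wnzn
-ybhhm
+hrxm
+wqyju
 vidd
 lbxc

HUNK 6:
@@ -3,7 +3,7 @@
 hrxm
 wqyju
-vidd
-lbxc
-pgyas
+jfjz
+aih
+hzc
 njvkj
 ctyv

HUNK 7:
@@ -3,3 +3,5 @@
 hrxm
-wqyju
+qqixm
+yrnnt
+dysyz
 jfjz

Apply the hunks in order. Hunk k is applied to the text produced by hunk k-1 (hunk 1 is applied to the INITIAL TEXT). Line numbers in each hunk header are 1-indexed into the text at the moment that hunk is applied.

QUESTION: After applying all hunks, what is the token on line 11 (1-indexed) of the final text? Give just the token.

Answer: ctyv

Derivation:
Hunk 1: at line 5 remove [ptxsc] add [wnzn,ybhhm] -> 13 lines: thdjm affd uzxvk zpu tfeyn wnzn ybhhm shny jrg todv pgyas njvkj ctyv
Hunk 2: at line 6 remove [shny,jrg,todv] add [vidd,lbxc] -> 12 lines: thdjm affd uzxvk zpu tfeyn wnzn ybhhm vidd lbxc pgyas njvkj ctyv
Hunk 3: at line 1 remove [affd,uzxvk] add [mqp] -> 11 lines: thdjm mqp zpu tfeyn wnzn ybhhm vidd lbxc pgyas njvkj ctyv
Hunk 4: at line 1 remove [mqp,zpu,tfeyn] add [spat,npd] -> 10 lines: thdjm spat npd wnzn ybhhm vidd lbxc pgyas njvkj ctyv
Hunk 5: at line 1 remove [npd,wnzn,ybhhm] add [hrxm,wqyju] -> 9 lines: thdjm spat hrxm wqyju vidd lbxc pgyas njvkj ctyv
Hunk 6: at line 3 remove [vidd,lbxc,pgyas] add [jfjz,aih,hzc] -> 9 lines: thdjm spat hrxm wqyju jfjz aih hzc njvkj ctyv
Hunk 7: at line 3 remove [wqyju] add [qqixm,yrnnt,dysyz] -> 11 lines: thdjm spat hrxm qqixm yrnnt dysyz jfjz aih hzc njvkj ctyv
Final line 11: ctyv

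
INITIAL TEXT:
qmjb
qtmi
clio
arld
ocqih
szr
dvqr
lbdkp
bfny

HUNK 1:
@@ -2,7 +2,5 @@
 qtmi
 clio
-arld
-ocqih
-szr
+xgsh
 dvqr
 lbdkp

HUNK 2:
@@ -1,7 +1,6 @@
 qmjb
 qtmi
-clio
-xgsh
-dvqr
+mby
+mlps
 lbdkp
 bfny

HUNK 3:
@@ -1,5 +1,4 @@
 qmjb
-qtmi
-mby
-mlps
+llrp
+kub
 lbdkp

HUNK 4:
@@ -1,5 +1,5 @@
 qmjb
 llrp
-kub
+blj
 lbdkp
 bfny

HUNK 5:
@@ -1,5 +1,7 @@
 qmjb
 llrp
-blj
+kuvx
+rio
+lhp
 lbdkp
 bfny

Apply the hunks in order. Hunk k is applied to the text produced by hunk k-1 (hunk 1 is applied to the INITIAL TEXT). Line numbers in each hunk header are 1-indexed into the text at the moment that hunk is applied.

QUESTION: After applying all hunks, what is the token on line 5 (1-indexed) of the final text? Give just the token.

Hunk 1: at line 2 remove [arld,ocqih,szr] add [xgsh] -> 7 lines: qmjb qtmi clio xgsh dvqr lbdkp bfny
Hunk 2: at line 1 remove [clio,xgsh,dvqr] add [mby,mlps] -> 6 lines: qmjb qtmi mby mlps lbdkp bfny
Hunk 3: at line 1 remove [qtmi,mby,mlps] add [llrp,kub] -> 5 lines: qmjb llrp kub lbdkp bfny
Hunk 4: at line 1 remove [kub] add [blj] -> 5 lines: qmjb llrp blj lbdkp bfny
Hunk 5: at line 1 remove [blj] add [kuvx,rio,lhp] -> 7 lines: qmjb llrp kuvx rio lhp lbdkp bfny
Final line 5: lhp

Answer: lhp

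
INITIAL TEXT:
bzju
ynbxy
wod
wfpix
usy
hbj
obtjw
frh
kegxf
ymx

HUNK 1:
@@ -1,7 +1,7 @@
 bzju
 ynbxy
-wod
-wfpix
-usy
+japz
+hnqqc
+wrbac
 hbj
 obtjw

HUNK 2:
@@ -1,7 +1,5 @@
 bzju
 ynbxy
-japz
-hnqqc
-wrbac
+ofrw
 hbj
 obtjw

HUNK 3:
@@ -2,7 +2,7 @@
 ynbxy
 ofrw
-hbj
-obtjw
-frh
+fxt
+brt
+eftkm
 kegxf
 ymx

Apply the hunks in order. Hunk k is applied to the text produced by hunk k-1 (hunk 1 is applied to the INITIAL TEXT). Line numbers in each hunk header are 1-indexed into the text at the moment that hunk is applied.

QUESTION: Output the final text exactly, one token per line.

Hunk 1: at line 1 remove [wod,wfpix,usy] add [japz,hnqqc,wrbac] -> 10 lines: bzju ynbxy japz hnqqc wrbac hbj obtjw frh kegxf ymx
Hunk 2: at line 1 remove [japz,hnqqc,wrbac] add [ofrw] -> 8 lines: bzju ynbxy ofrw hbj obtjw frh kegxf ymx
Hunk 3: at line 2 remove [hbj,obtjw,frh] add [fxt,brt,eftkm] -> 8 lines: bzju ynbxy ofrw fxt brt eftkm kegxf ymx

Answer: bzju
ynbxy
ofrw
fxt
brt
eftkm
kegxf
ymx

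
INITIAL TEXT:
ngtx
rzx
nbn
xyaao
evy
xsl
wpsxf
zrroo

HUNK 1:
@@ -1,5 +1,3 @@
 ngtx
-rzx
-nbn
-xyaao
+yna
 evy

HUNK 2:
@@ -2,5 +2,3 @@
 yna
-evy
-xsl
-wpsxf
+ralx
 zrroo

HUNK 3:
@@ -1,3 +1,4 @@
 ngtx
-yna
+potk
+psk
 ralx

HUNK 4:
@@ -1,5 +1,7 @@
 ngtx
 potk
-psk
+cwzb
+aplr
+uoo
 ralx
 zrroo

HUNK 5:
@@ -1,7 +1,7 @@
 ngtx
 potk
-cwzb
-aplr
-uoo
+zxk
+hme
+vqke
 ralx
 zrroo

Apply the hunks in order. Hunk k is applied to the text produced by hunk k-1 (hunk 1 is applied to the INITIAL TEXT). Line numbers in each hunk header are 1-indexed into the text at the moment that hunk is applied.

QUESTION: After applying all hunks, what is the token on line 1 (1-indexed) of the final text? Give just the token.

Answer: ngtx

Derivation:
Hunk 1: at line 1 remove [rzx,nbn,xyaao] add [yna] -> 6 lines: ngtx yna evy xsl wpsxf zrroo
Hunk 2: at line 2 remove [evy,xsl,wpsxf] add [ralx] -> 4 lines: ngtx yna ralx zrroo
Hunk 3: at line 1 remove [yna] add [potk,psk] -> 5 lines: ngtx potk psk ralx zrroo
Hunk 4: at line 1 remove [psk] add [cwzb,aplr,uoo] -> 7 lines: ngtx potk cwzb aplr uoo ralx zrroo
Hunk 5: at line 1 remove [cwzb,aplr,uoo] add [zxk,hme,vqke] -> 7 lines: ngtx potk zxk hme vqke ralx zrroo
Final line 1: ngtx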